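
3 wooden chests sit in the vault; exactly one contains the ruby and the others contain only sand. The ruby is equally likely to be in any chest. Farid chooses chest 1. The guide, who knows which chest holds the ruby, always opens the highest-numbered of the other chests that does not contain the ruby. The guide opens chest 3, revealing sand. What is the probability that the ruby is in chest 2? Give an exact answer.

Condition on the true location of the ruby.
If it is in either of chests 1 and 2 (prior 1/3 each): chest 3 is the highest-numbered option available, probability 1; weight (1/3)·1 = 1/3 each.
If it is in chest 3 (prior 1/3): the guide opened chest 3, so this case is ruled out; weight (1/3)·0 = 0.
The weights sum to 2/3.
So P(the ruby in chest 2 | the guide opened chest 3) = (1/3) / (2/3) = 1/2.

1/2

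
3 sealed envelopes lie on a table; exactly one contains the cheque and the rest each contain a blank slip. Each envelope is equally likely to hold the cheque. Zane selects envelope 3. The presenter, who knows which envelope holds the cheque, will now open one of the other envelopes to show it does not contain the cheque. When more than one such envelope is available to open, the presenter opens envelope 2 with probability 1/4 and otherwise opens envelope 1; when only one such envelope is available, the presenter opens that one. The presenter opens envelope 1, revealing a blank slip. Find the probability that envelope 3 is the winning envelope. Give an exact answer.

Consider each possible location of the cheque in turn.
If it is in envelope 1 (prior 1/3): the presenter opened envelope 1, so this case is ruled out; weight (1/3)·0 = 0.
If it is in envelope 2 (prior 1/3): only envelope 1 is available, probability 1; weight (1/3)·1 = 1/3.
If it is in envelope 3 (prior 1/3): envelope 2 is available but not opened, probability 3/4; weight (1/3)·(3/4) = 1/4.
The weights sum to 7/12.
So P(the cheque in envelope 3 | the presenter opened envelope 1) = (1/4) / (7/12) = 3/7.

3/7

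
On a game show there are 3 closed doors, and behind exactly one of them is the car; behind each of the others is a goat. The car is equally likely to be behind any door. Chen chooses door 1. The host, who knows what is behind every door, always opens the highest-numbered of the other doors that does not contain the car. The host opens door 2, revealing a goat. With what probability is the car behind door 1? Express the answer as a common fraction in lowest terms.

Consider each possible location of the car in turn.
If it is behind door 1 (prior 1/3): the host would have opened door 3 instead, probability 0; weight (1/3)·0 = 0.
If it is behind door 2 (prior 1/3): the host opened door 2, so this case is ruled out; weight (1/3)·0 = 0.
If it is behind door 3 (prior 1/3): door 2 is the highest-numbered option available, probability 1; weight (1/3)·1 = 1/3.
The weights sum to 1/3.
So P(the car behind door 1 | the host opened door 2) = 0 / (1/3) = 0.

0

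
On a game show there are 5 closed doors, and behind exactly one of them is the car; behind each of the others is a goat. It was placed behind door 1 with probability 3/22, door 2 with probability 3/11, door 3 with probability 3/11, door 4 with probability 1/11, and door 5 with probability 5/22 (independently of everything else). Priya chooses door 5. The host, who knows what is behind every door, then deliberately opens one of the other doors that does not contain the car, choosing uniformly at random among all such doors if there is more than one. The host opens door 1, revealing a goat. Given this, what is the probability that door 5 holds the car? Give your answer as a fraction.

Apply Bayes' rule, conditioning on where the car actually is.
If it is behind door 1 (prior 3/22): the host opened door 1, so this case is ruled out; weight (3/22)·0 = 0.
If it is behind either of doors 2 and 3 (prior 3/11 each): the host has 3 equally likely choices, so probability 1/3; weight (3/11)·(1/3) = 1/11 each.
If it is behind door 4 (prior 1/11): the host has 3 equally likely choices, so probability 1/3; weight (1/11)·(1/3) = 1/33.
If it is behind door 5 (prior 5/22): the host has 4 equally likely choices, so probability 1/4; weight (5/22)·(1/4) = 5/88.
The weights sum to 71/264.
So P(the car behind door 5 | the host opened door 1) = (5/88) / (71/264) = 15/71.

15/71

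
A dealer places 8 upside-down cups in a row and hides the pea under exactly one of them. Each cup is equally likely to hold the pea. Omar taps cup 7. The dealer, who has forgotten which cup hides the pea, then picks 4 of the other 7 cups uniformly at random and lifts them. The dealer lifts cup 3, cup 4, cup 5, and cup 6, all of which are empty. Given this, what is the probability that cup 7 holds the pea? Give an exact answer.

Because the dealer chose which cups to lift without knowing where the pea is, the choice is independent of the prize location. Learning that none of the 4 opened cups holds the pea simply rules out those 4 locations and leaves the remaining 4 cups still equally likely by symmetry.
So P(the pea under cup 7) = 1/4.

1/4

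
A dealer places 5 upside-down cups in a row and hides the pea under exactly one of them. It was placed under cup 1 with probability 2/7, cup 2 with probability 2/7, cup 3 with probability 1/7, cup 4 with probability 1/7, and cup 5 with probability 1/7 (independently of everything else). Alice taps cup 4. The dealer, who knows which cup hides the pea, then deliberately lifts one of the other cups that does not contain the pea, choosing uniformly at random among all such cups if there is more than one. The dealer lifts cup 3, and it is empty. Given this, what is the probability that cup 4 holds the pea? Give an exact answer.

Consider each possible location of the pea in turn.
If it is under either of cups 1 and 2 (prior 2/7 each): the dealer has 3 equally likely choices, so probability 1/3; weight (2/7)·(1/3) = 2/21 each.
If it is under cup 3 (prior 1/7): the dealer opened cup 3, so this case is ruled out; weight (1/7)·0 = 0.
If it is under cup 4 (prior 1/7): the dealer has 4 equally likely choices, so probability 1/4; weight (1/7)·(1/4) = 1/28.
If it is under cup 5 (prior 1/7): the dealer has 3 equally likely choices, so probability 1/3; weight (1/7)·(1/3) = 1/21.
The weights sum to 23/84.
So P(the pea under cup 4 | the dealer opened cup 3) = (1/28) / (23/84) = 3/23.

3/23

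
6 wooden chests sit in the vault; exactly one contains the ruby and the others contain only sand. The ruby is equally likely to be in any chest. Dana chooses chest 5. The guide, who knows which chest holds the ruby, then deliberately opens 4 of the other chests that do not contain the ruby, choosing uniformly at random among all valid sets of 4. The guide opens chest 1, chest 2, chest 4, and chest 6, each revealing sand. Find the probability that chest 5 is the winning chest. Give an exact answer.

1/6

Consider each possible location of the ruby in turn.
If it is in any of chests 1, 2, 4, and 6 (prior 1/6 each): that chest was opened and seen not to hold the prize — ruled out; weight (1/6)·0 = 0 each.
If it is in chest 3 (prior 1/6): the guide has no choice, probability 1; weight (1/6)·1 = 1/6.
If it is in chest 5 (prior 1/6): the guide has 5 equally likely choices, so probability 1/5; weight (1/6)·(1/5) = 1/30.
The weights sum to 1/5.
So P(the ruby in chest 5 | the guide opened chest 1, chest 2, chest 4, and chest 6) = (1/30) / (1/5) = 1/6.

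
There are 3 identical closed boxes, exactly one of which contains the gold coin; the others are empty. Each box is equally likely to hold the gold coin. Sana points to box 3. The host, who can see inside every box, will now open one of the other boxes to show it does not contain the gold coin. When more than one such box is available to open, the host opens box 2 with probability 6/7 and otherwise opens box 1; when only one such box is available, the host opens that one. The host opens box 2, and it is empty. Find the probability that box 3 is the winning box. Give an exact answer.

Apply Bayes' rule, conditioning on where the gold coin actually is.
If it is in box 1 (prior 1/3): only box 2 is available, probability 1; weight (1/3)·1 = 1/3.
If it is in box 2 (prior 1/3): the host opened box 2, so this case is ruled out; weight (1/3)·0 = 0.
If it is in box 3 (prior 1/3): box 2 is available, opened with probability 6/7; weight (1/3)·(6/7) = 2/7.
The weights sum to 13/21.
So P(the gold coin in box 3 | the host opened box 2) = (2/7) / (13/21) = 6/13.

6/13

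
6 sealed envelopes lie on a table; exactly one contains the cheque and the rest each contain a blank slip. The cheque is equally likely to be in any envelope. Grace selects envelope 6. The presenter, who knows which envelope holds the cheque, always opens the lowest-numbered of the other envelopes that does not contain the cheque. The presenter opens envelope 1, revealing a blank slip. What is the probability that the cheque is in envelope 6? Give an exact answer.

1/5

Consider each possible location of the cheque in turn.
If it is in envelope 1 (prior 1/6): the presenter opened envelope 1, so this case is ruled out; weight (1/6)·0 = 0.
If it is in any of envelopes 2, 3, 4, 5, and 6 (prior 1/6 each): envelope 1 is the lowest-numbered option available, probability 1; weight (1/6)·1 = 1/6 each.
The weights sum to 5/6.
So P(the cheque in envelope 6 | the presenter opened envelope 1) = (1/6) / (5/6) = 1/5.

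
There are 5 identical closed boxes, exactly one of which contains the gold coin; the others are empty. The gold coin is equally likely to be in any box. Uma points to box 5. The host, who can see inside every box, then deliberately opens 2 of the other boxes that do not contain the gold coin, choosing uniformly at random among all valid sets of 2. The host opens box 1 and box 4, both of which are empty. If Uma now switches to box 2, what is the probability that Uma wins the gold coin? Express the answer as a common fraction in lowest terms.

Condition on the true location of the gold coin.
If it is in either of boxes 1 and 4 (prior 1/5 each): that box was opened and seen not to hold the prize — ruled out; weight (1/5)·0 = 0 each.
If it is in either of boxes 2 and 3 (prior 1/5 each): the host has 3 equally likely choices, so probability 1/3; weight (1/5)·(1/3) = 1/15 each.
If it is in box 5 (prior 1/5): the host has 6 equally likely choices, so probability 1/6; weight (1/5)·(1/6) = 1/30.
The weights sum to 1/6.
So P(the gold coin in box 2 | the host opened box 1 and box 4) = (1/15) / (1/6) = 2/5.

2/5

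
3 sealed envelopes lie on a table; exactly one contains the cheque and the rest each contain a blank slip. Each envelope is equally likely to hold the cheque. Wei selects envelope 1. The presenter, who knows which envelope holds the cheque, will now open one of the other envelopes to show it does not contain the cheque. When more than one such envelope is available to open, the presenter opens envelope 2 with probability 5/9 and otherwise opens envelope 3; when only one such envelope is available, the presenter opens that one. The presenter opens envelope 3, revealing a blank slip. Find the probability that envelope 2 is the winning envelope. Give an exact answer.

Consider each possible location of the cheque in turn.
If it is in envelope 1 (prior 1/3): envelope 2 is available but not opened, probability 4/9; weight (1/3)·(4/9) = 4/27.
If it is in envelope 2 (prior 1/3): only envelope 3 is available, probability 1; weight (1/3)·1 = 1/3.
If it is in envelope 3 (prior 1/3): the presenter opened envelope 3, so this case is ruled out; weight (1/3)·0 = 0.
The weights sum to 13/27.
So P(the cheque in envelope 2 | the presenter opened envelope 3) = (1/3) / (13/27) = 9/13.

9/13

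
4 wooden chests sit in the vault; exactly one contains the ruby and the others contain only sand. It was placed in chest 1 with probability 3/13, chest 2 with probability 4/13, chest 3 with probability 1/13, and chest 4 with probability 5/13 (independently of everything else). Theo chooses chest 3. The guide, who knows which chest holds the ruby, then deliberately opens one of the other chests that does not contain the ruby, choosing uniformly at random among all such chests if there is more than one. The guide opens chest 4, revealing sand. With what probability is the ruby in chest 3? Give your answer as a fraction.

2/23

Consider each possible location of the ruby in turn.
If it is in chest 1 (prior 3/13): the guide has 2 equally likely choices, so probability 1/2; weight (3/13)·(1/2) = 3/26.
If it is in chest 2 (prior 4/13): the guide has 2 equally likely choices, so probability 1/2; weight (4/13)·(1/2) = 2/13.
If it is in chest 3 (prior 1/13): the guide has 3 equally likely choices, so probability 1/3; weight (1/13)·(1/3) = 1/39.
If it is in chest 4 (prior 5/13): the guide opened chest 4, so this case is ruled out; weight (5/13)·0 = 0.
The weights sum to 23/78.
So P(the ruby in chest 3 | the guide opened chest 4) = (1/39) / (23/78) = 2/23.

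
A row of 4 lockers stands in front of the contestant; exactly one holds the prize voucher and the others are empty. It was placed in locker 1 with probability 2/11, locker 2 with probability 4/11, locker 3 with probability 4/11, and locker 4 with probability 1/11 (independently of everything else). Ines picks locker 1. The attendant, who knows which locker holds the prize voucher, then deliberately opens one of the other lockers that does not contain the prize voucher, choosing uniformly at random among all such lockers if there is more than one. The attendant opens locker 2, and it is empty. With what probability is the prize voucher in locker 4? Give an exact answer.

Apply Bayes' rule, conditioning on where the prize voucher actually is.
If it is in locker 1 (prior 2/11): the attendant has 3 equally likely choices, so probability 1/3; weight (2/11)·(1/3) = 2/33.
If it is in locker 2 (prior 4/11): the attendant opened locker 2, so this case is ruled out; weight (4/11)·0 = 0.
If it is in locker 3 (prior 4/11): the attendant has 2 equally likely choices, so probability 1/2; weight (4/11)·(1/2) = 2/11.
If it is in locker 4 (prior 1/11): the attendant has 2 equally likely choices, so probability 1/2; weight (1/11)·(1/2) = 1/22.
The weights sum to 19/66.
So P(the prize voucher in locker 4 | the attendant opened locker 2) = (1/22) / (19/66) = 3/19.

3/19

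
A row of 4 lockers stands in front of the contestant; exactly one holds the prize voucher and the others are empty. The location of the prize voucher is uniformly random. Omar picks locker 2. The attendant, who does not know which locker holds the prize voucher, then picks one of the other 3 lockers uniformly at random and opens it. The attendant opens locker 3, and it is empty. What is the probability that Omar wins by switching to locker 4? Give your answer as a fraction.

1/3

Apply Bayes' rule, conditioning on where the prize voucher actually is.
If it is in any of lockers 1, 2, and 4 (prior 1/4 each): the attendant picks locker 3 with probability 1/3 regardless, and it is not the prize; weight (1/4)·(1/3) = 1/12 each.
If it is in locker 3 (prior 1/4): the attendant opened locker 3, so this case is ruled out; weight (1/4)·0 = 0.
The weights sum to 1/4.
So P(the prize voucher in locker 4 | the attendant opened locker 3) = (1/12) / (1/4) = 1/3.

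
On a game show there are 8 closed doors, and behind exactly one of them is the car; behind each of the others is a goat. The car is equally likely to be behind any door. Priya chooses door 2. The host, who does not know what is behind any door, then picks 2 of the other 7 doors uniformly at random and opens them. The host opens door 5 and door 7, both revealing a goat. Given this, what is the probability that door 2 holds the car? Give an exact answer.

1/6

Because the host chose which doors to open without knowing where the car is, the choice is independent of the prize location. Learning that none of the 2 opened doors holds the car simply rules out those 2 locations and leaves the remaining 6 doors still equally likely by symmetry.
So P(the car behind door 2) = 1/6.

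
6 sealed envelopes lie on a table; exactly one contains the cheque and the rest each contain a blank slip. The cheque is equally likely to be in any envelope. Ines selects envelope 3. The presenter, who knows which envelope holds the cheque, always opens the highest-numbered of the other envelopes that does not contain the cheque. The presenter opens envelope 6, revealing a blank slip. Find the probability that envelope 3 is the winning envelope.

1/5

Consider each possible location of the cheque in turn.
If it is in any of envelopes 1, 2, 3, 4, and 5 (prior 1/6 each): envelope 6 is the highest-numbered option available, probability 1; weight (1/6)·1 = 1/6 each.
If it is in envelope 6 (prior 1/6): the presenter opened envelope 6, so this case is ruled out; weight (1/6)·0 = 0.
The weights sum to 5/6.
So P(the cheque in envelope 3 | the presenter opened envelope 6) = (1/6) / (5/6) = 1/5.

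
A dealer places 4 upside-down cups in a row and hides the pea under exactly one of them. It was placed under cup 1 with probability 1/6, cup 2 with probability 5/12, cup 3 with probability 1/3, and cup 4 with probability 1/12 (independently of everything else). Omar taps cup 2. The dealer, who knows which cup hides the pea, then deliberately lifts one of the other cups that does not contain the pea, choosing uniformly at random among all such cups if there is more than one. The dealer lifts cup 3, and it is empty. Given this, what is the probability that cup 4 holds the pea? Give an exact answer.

Consider each possible location of the pea in turn.
If it is under cup 1 (prior 1/6): the dealer has 2 equally likely choices, so probability 1/2; weight (1/6)·(1/2) = 1/12.
If it is under cup 2 (prior 5/12): the dealer has 3 equally likely choices, so probability 1/3; weight (5/12)·(1/3) = 5/36.
If it is under cup 3 (prior 1/3): the dealer opened cup 3, so this case is ruled out; weight (1/3)·0 = 0.
If it is under cup 4 (prior 1/12): the dealer has 2 equally likely choices, so probability 1/2; weight (1/12)·(1/2) = 1/24.
The weights sum to 19/72.
So P(the pea under cup 4 | the dealer opened cup 3) = (1/24) / (19/72) = 3/19.

3/19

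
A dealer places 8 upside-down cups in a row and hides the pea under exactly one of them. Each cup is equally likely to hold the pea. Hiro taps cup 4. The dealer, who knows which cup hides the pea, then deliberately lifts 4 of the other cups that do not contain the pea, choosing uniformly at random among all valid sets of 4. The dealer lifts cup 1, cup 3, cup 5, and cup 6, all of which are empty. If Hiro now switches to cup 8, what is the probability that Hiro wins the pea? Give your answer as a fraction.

Condition on the true location of the pea.
If it is under any of cups 1, 3, 5, and 6 (prior 1/8 each): that cup was opened and seen not to hold the prize — ruled out; weight (1/8)·0 = 0 each.
If it is under any of cups 2, 7, and 8 (prior 1/8 each): the dealer has 15 equally likely choices, so probability 1/15; weight (1/8)·(1/15) = 1/120 each.
If it is under cup 4 (prior 1/8): the dealer has 35 equally likely choices, so probability 1/35; weight (1/8)·(1/35) = 1/280.
The weights sum to 1/35.
So P(the pea under cup 8 | the dealer opened cup 1, cup 3, cup 5, and cup 6) = (1/120) / (1/35) = 7/24.

7/24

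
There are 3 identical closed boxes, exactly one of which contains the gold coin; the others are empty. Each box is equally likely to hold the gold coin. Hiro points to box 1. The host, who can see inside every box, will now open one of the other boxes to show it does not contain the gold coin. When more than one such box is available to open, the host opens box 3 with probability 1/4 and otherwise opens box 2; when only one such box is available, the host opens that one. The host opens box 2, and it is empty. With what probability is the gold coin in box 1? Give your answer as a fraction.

Consider each possible location of the gold coin in turn.
If it is in box 1 (prior 1/3): box 3 is available but not opened, probability 3/4; weight (1/3)·(3/4) = 1/4.
If it is in box 2 (prior 1/3): the host opened box 2, so this case is ruled out; weight (1/3)·0 = 0.
If it is in box 3 (prior 1/3): only box 2 is available, probability 1; weight (1/3)·1 = 1/3.
The weights sum to 7/12.
So P(the gold coin in box 1 | the host opened box 2) = (1/4) / (7/12) = 3/7.

3/7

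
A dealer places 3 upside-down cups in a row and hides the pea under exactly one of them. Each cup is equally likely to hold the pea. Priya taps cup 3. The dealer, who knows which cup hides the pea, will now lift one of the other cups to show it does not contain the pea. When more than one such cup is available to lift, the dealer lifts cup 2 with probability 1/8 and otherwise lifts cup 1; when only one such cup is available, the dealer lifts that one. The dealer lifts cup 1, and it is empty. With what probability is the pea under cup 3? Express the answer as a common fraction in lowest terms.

Consider each possible location of the pea in turn.
If it is under cup 1 (prior 1/3): the dealer opened cup 1, so this case is ruled out; weight (1/3)·0 = 0.
If it is under cup 2 (prior 1/3): only cup 1 is available, probability 1; weight (1/3)·1 = 1/3.
If it is under cup 3 (prior 1/3): cup 2 is available but not opened, probability 7/8; weight (1/3)·(7/8) = 7/24.
The weights sum to 5/8.
So P(the pea under cup 3 | the dealer opened cup 1) = (7/24) / (5/8) = 7/15.

7/15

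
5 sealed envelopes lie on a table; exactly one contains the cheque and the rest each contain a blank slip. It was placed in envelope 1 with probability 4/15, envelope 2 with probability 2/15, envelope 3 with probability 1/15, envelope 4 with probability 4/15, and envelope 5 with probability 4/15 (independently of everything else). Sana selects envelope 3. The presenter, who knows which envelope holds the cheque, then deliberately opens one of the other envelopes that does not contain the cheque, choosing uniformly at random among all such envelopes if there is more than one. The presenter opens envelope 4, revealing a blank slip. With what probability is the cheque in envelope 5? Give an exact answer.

Apply Bayes' rule, conditioning on where the cheque actually is.
If it is in either of envelopes 1 and 5 (prior 4/15 each): the presenter has 3 equally likely choices, so probability 1/3; weight (4/15)·(1/3) = 4/45 each.
If it is in envelope 2 (prior 2/15): the presenter has 3 equally likely choices, so probability 1/3; weight (2/15)·(1/3) = 2/45.
If it is in envelope 3 (prior 1/15): the presenter has 4 equally likely choices, so probability 1/4; weight (1/15)·(1/4) = 1/60.
If it is in envelope 4 (prior 4/15): the presenter opened envelope 4, so this case is ruled out; weight (4/15)·0 = 0.
The weights sum to 43/180.
So P(the cheque in envelope 5 | the presenter opened envelope 4) = (4/45) / (43/180) = 16/43.

16/43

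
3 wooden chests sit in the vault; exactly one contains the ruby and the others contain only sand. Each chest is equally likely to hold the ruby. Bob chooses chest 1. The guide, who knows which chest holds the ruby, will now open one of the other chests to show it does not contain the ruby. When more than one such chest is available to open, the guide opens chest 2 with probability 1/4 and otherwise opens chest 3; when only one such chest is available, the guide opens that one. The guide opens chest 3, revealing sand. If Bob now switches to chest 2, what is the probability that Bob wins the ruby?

Apply Bayes' rule, conditioning on where the ruby actually is.
If it is in chest 1 (prior 1/3): chest 2 is available but not opened, probability 3/4; weight (1/3)·(3/4) = 1/4.
If it is in chest 2 (prior 1/3): only chest 3 is available, probability 1; weight (1/3)·1 = 1/3.
If it is in chest 3 (prior 1/3): the guide opened chest 3, so this case is ruled out; weight (1/3)·0 = 0.
The weights sum to 7/12.
So P(the ruby in chest 2 | the guide opened chest 3) = (1/3) / (7/12) = 4/7.

4/7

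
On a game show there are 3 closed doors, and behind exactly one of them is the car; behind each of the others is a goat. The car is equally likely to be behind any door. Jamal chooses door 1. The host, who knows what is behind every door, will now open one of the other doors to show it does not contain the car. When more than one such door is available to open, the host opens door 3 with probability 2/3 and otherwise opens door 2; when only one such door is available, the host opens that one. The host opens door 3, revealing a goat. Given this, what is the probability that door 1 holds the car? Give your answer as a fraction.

2/5

Apply Bayes' rule, conditioning on where the car actually is.
If it is behind door 1 (prior 1/3): door 3 is available, opened with probability 2/3; weight (1/3)·(2/3) = 2/9.
If it is behind door 2 (prior 1/3): only door 3 is available, probability 1; weight (1/3)·1 = 1/3.
If it is behind door 3 (prior 1/3): the host opened door 3, so this case is ruled out; weight (1/3)·0 = 0.
The weights sum to 5/9.
So P(the car behind door 1 | the host opened door 3) = (2/9) / (5/9) = 2/5.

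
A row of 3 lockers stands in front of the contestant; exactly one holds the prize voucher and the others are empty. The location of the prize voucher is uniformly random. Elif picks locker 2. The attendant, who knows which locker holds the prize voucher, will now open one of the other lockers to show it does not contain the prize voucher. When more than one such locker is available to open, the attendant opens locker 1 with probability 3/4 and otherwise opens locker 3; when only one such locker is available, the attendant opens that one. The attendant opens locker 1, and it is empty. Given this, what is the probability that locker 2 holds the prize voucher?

3/7

Consider each possible location of the prize voucher in turn.
If it is in locker 1 (prior 1/3): the attendant opened locker 1, so this case is ruled out; weight (1/3)·0 = 0.
If it is in locker 2 (prior 1/3): locker 1 is available, opened with probability 3/4; weight (1/3)·(3/4) = 1/4.
If it is in locker 3 (prior 1/3): only locker 1 is available, probability 1; weight (1/3)·1 = 1/3.
The weights sum to 7/12.
So P(the prize voucher in locker 2 | the attendant opened locker 1) = (1/4) / (7/12) = 3/7.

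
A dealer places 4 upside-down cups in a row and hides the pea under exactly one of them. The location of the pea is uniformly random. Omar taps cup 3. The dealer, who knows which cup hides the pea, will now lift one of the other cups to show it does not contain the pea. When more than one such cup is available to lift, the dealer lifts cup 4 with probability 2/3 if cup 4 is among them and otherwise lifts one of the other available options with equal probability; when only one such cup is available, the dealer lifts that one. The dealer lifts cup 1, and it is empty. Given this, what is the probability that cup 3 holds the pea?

Condition on the true location of the pea.
If it is under cup 1 (prior 1/4): the dealer opened cup 1, so this case is ruled out; weight (1/4)·0 = 0.
If it is under cup 2 (prior 1/4): cup 4 is available but not opened, probability 1/3; weight (1/4)·(1/3) = 1/12.
If it is under cup 3 (prior 1/4): cup 4 is available but not opened; cup 1 gets probability (1 − 2/3)/2 = 1/6; weight (1/4)·(1/6) = 1/24.
If it is under cup 4 (prior 1/4): cup 4 holds the prize so is unavailable; the dealer chooses uniformly among the 2 others, probability 1/2; weight (1/4)·(1/2) = 1/8.
The weights sum to 1/4.
So P(the pea under cup 3 | the dealer opened cup 1) = (1/24) / (1/4) = 1/6.

1/6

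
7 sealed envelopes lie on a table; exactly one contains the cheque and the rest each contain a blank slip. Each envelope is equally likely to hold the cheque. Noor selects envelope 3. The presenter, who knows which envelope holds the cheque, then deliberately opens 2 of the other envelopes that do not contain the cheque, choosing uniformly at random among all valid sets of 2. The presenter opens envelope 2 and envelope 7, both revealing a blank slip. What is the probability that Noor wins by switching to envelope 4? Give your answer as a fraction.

Condition on the true location of the cheque.
If it is in any of envelopes 1, 4, 5, and 6 (prior 1/7 each): the presenter has 10 equally likely choices, so probability 1/10; weight (1/7)·(1/10) = 1/70 each.
If it is in either of envelopes 2 and 7 (prior 1/7 each): that envelope was opened and seen not to hold the prize — ruled out; weight (1/7)·0 = 0 each.
If it is in envelope 3 (prior 1/7): the presenter has 15 equally likely choices, so probability 1/15; weight (1/7)·(1/15) = 1/105.
The weights sum to 1/15.
So P(the cheque in envelope 4 | the presenter opened envelope 2 and envelope 7) = (1/70) / (1/15) = 3/14.

3/14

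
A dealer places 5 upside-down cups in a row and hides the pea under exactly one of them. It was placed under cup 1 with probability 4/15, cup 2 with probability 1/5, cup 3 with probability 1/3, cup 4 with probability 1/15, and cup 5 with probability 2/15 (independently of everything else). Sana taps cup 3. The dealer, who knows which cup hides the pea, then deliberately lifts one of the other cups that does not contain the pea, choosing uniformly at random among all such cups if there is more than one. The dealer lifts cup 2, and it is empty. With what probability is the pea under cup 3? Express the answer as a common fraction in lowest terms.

15/43

Condition on the true location of the pea.
If it is under cup 1 (prior 4/15): the dealer has 3 equally likely choices, so probability 1/3; weight (4/15)·(1/3) = 4/45.
If it is under cup 2 (prior 1/5): the dealer opened cup 2, so this case is ruled out; weight (1/5)·0 = 0.
If it is under cup 3 (prior 1/3): the dealer has 4 equally likely choices, so probability 1/4; weight (1/3)·(1/4) = 1/12.
If it is under cup 4 (prior 1/15): the dealer has 3 equally likely choices, so probability 1/3; weight (1/15)·(1/3) = 1/45.
If it is under cup 5 (prior 2/15): the dealer has 3 equally likely choices, so probability 1/3; weight (2/15)·(1/3) = 2/45.
The weights sum to 43/180.
So P(the pea under cup 3 | the dealer opened cup 2) = (1/12) / (43/180) = 15/43.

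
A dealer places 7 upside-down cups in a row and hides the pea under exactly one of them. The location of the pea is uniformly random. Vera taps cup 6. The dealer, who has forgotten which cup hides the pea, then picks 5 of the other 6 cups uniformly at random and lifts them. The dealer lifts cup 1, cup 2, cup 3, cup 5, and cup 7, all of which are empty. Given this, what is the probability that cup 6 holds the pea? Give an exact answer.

1/2

Apply Bayes' rule, conditioning on where the pea actually is.
If it is under any of cups 1, 2, 3, 5, and 7 (prior 1/7 each): that cup was opened and seen not to hold the prize — ruled out; weight (1/7)·0 = 0 each.
If it is under either of cups 4 and 6 (prior 1/7 each): the dealer picks exactly this set with probability 1/6 regardless, and none is the prize; weight (1/7)·(1/6) = 1/42 each.
The weights sum to 1/21.
So P(the pea under cup 6 | the dealer opened cup 1, cup 2, cup 3, cup 5, and cup 7) = (1/42) / (1/21) = 1/2.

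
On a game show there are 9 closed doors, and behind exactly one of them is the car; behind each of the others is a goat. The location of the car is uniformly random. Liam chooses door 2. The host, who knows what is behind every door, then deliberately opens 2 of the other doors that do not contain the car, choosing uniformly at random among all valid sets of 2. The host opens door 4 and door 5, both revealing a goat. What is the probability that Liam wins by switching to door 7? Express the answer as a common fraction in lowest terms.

4/27

Condition on the true location of the car.
If it is behind any of doors 1, 3, 6, 7, 8, and 9 (prior 1/9 each): the host has 21 equally likely choices, so probability 1/21; weight (1/9)·(1/21) = 1/189 each.
If it is behind door 2 (prior 1/9): the host has 28 equally likely choices, so probability 1/28; weight (1/9)·(1/28) = 1/252.
If it is behind either of doors 4 and 5 (prior 1/9 each): that door was opened and seen not to hold the prize — ruled out; weight (1/9)·0 = 0 each.
The weights sum to 1/28.
So P(the car behind door 7 | the host opened door 4 and door 5) = (1/189) / (1/28) = 4/27.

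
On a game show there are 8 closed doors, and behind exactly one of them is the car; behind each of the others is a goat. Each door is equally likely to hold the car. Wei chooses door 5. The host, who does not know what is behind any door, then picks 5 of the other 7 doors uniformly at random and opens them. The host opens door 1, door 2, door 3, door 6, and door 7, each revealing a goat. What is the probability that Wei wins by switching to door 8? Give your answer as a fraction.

Apply Bayes' rule, conditioning on where the car actually is.
If it is behind any of doors 1, 2, 3, 6, and 7 (prior 1/8 each): that door was opened and seen not to hold the prize — ruled out; weight (1/8)·0 = 0 each.
If it is behind any of doors 4, 5, and 8 (prior 1/8 each): the host picks exactly this set with probability 1/21 regardless, and none is the prize; weight (1/8)·(1/21) = 1/168 each.
The weights sum to 1/56.
So P(the car behind door 8 | the host opened door 1, door 2, door 3, door 6, and door 7) = (1/168) / (1/56) = 1/3.

1/3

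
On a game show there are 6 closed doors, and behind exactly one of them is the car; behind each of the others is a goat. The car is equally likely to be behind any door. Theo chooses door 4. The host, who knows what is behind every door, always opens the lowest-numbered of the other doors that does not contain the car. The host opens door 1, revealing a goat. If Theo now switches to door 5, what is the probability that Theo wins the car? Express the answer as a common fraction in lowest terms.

Consider each possible location of the car in turn.
If it is behind door 1 (prior 1/6): the host opened door 1, so this case is ruled out; weight (1/6)·0 = 0.
If it is behind any of doors 2, 3, 4, 5, and 6 (prior 1/6 each): door 1 is the lowest-numbered option available, probability 1; weight (1/6)·1 = 1/6 each.
The weights sum to 5/6.
So P(the car behind door 5 | the host opened door 1) = (1/6) / (5/6) = 1/5.

1/5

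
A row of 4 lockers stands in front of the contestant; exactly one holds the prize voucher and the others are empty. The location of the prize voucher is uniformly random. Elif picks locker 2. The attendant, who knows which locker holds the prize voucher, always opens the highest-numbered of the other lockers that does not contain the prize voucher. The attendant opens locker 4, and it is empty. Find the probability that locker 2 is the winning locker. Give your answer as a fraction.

1/3

Condition on the true location of the prize voucher.
If it is in any of lockers 1, 2, and 3 (prior 1/4 each): locker 4 is the highest-numbered option available, probability 1; weight (1/4)·1 = 1/4 each.
If it is in locker 4 (prior 1/4): the attendant opened locker 4, so this case is ruled out; weight (1/4)·0 = 0.
The weights sum to 3/4.
So P(the prize voucher in locker 2 | the attendant opened locker 4) = (1/4) / (3/4) = 1/3.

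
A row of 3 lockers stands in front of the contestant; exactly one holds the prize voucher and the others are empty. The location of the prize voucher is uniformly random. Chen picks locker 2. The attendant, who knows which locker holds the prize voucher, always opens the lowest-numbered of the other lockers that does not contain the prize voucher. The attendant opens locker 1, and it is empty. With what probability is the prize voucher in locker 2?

1/2

Condition on the true location of the prize voucher.
If it is in locker 1 (prior 1/3): the attendant opened locker 1, so this case is ruled out; weight (1/3)·0 = 0.
If it is in either of lockers 2 and 3 (prior 1/3 each): locker 1 is the lowest-numbered option available, probability 1; weight (1/3)·1 = 1/3 each.
The weights sum to 2/3.
So P(the prize voucher in locker 2 | the attendant opened locker 1) = (1/3) / (2/3) = 1/2.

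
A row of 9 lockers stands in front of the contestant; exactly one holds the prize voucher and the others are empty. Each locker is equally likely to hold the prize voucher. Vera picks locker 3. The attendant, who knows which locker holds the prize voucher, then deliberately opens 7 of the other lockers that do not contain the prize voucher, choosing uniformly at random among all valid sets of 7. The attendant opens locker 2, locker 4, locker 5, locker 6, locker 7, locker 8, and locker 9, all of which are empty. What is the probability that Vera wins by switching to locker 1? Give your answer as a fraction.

8/9

Consider each possible location of the prize voucher in turn.
If it is in locker 1 (prior 1/9): the attendant has no choice, probability 1; weight (1/9)·1 = 1/9.
If it is in any of lockers 2, 4, 5, 6, 7, 8, and 9 (prior 1/9 each): that locker was opened and seen not to hold the prize — ruled out; weight (1/9)·0 = 0 each.
If it is in locker 3 (prior 1/9): the attendant has 8 equally likely choices, so probability 1/8; weight (1/9)·(1/8) = 1/72.
The weights sum to 1/8.
So P(the prize voucher in locker 1 | the attendant opened locker 2, locker 4, locker 5, locker 6, locker 7, locker 8, and locker 9) = (1/9) / (1/8) = 8/9.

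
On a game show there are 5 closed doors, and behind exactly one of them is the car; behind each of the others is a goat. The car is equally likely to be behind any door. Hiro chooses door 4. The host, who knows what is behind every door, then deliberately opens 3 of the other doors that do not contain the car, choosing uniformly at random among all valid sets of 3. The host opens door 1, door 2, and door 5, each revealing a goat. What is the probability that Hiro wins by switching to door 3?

Condition on the true location of the car.
If it is behind any of doors 1, 2, and 5 (prior 1/5 each): that door was opened and seen not to hold the prize — ruled out; weight (1/5)·0 = 0 each.
If it is behind door 3 (prior 1/5): the host has no choice, probability 1; weight (1/5)·1 = 1/5.
If it is behind door 4 (prior 1/5): the host has 4 equally likely choices, so probability 1/4; weight (1/5)·(1/4) = 1/20.
The weights sum to 1/4.
So P(the car behind door 3 | the host opened door 1, door 2, and door 5) = (1/5) / (1/4) = 4/5.

4/5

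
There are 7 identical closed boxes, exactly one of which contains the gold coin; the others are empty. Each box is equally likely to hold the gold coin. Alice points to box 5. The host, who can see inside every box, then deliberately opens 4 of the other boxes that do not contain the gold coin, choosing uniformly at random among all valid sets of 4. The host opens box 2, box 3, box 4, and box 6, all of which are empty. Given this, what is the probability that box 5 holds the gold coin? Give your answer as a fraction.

Consider each possible location of the gold coin in turn.
If it is in either of boxes 1 and 7 (prior 1/7 each): the host has 5 equally likely choices, so probability 1/5; weight (1/7)·(1/5) = 1/35 each.
If it is in any of boxes 2, 3, 4, and 6 (prior 1/7 each): that box was opened and seen not to hold the prize — ruled out; weight (1/7)·0 = 0 each.
If it is in box 5 (prior 1/7): the host has 15 equally likely choices, so probability 1/15; weight (1/7)·(1/15) = 1/105.
The weights sum to 1/15.
So P(the gold coin in box 5 | the host opened box 2, box 3, box 4, and box 6) = (1/105) / (1/15) = 1/7.

1/7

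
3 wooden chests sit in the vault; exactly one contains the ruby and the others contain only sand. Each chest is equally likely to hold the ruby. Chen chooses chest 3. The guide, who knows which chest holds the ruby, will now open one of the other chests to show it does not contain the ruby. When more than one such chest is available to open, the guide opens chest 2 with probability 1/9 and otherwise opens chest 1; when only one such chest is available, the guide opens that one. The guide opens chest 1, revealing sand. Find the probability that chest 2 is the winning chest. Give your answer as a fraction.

9/17

Consider each possible location of the ruby in turn.
If it is in chest 1 (prior 1/3): the guide opened chest 1, so this case is ruled out; weight (1/3)·0 = 0.
If it is in chest 2 (prior 1/3): only chest 1 is available, probability 1; weight (1/3)·1 = 1/3.
If it is in chest 3 (prior 1/3): chest 2 is available but not opened, probability 8/9; weight (1/3)·(8/9) = 8/27.
The weights sum to 17/27.
So P(the ruby in chest 2 | the guide opened chest 1) = (1/3) / (17/27) = 9/17.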